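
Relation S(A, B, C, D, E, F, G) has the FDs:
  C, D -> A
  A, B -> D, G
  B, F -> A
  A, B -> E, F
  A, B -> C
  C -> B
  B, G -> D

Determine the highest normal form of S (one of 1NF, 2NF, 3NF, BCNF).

Candidate keys: {A, B}, {A, C}, {B, F}, {C, D}, {C, F}, {C, G}. Prime attributes: {A, B, C, D, F, G}.
C -> B: {C}⁺ = {B, C}, which is not all of the attributes, so the left side is not a superkey — BCNF is violated.
But every attribute on its right side ({B}) is prime, and the same holds for every other non-superkey FD, so 3NF still holds.

3NF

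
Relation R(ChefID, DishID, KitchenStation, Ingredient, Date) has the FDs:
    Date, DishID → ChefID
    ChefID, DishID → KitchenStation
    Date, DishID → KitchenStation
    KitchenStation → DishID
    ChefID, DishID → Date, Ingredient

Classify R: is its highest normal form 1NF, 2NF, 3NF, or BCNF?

3NF

Candidate keys: {ChefID, DishID}, {ChefID, KitchenStation}, {Date, DishID}, {Date, KitchenStation}. Prime attributes: {ChefID, Date, DishID, KitchenStation}.
KitchenStation → DishID: {KitchenStation}⁺ = {DishID, KitchenStation}, which is not all of the attributes, so the left side is not a superkey — BCNF is violated.
But every attribute on its right side ({DishID}) is prime, and the same holds for every other non-superkey FD, so 3NF still holds.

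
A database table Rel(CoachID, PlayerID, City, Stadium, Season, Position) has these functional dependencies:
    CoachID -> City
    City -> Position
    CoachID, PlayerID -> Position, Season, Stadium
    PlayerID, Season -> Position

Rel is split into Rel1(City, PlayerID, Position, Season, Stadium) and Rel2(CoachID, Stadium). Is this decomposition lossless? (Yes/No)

Rel1 ∩ Rel2 = {Stadium}; its closure under F is {Stadium}.
The closure covers neither Rel1 nor Rel2 entirely; the join is not lossless.

No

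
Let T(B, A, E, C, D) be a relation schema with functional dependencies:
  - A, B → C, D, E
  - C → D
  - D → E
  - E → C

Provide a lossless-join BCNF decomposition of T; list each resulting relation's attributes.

{A, B, C}; {C, D, E}

Candidate key of the original relation: {A, B}.
{A, B, C, D, E}: {C} determines {C, D, E} here but is not a superkey — split on C → D, E, giving {C, D, E} and {A, B, C}.
{C, D, E}: every determinant is a superkey — BCNF.
{A, B, C}: every determinant is a superkey — BCNF.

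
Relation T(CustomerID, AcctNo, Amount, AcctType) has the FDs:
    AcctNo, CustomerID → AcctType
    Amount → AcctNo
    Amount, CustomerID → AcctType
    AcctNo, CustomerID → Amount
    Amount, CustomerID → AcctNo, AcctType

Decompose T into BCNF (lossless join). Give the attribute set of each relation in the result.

{AcctNo, Amount}; {AcctType, Amount, CustomerID}

Candidate keys of the original relation: {AcctNo, CustomerID}, {Amount, CustomerID}.
In {AcctNo, AcctType, Amount, CustomerID}, {Amount} is not a superkey ({Amount}⁺ restricted to this set is {AcctNo, Amount}), so split on Amount → AcctNo into {AcctNo, Amount} and {AcctType, Amount, CustomerID}.
{AcctNo, Amount}: every determinant is a superkey — BCNF.
{AcctType, Amount, CustomerID}: every determinant is a superkey — BCNF.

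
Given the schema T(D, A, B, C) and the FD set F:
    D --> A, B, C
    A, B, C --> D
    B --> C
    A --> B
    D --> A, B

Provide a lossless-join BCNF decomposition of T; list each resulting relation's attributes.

{A, B, D}; {B, C}

Candidate keys of the original relation: {A}, {D}.
In {A, B, C, D}, {B} is not a superkey ({B}⁺ restricted to this set is {B, C}), so split on B --> C into {B, C} and {A, B, D}.
{B, C} has no BCNF violation.
{A, B, D} has no BCNF violation.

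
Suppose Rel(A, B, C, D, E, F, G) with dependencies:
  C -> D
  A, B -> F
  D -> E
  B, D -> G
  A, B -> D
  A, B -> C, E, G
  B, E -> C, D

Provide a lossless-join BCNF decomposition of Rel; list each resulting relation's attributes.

{A, B, C, F}; {B, C, G}; {C, D}; {D, E}

Candidate key of the original relation: {A, B}.
In {A, B, C, D, E, F, G}, {C} is not a superkey ({C}⁺ restricted to this set is {C, D, E}), so split on C -> D, E into {C, D, E} and {A, B, C, F, G}.
In {C, D, E}, {D} is not a superkey ({D}⁺ restricted to this set is {D, E}), so split on D -> E into {D, E} and {C, D}.
{D, E} has no BCNF violation.
{C, D} has no BCNF violation.
In {A, B, C, F, G}, {B, C} is not a superkey ({B, C}⁺ restricted to this set is {B, C, G}), so split on B, C -> G into {B, C, G} and {A, B, C, F}.
{B, C, G} has no BCNF violation.
{A, B, C, F} has no BCNF violation.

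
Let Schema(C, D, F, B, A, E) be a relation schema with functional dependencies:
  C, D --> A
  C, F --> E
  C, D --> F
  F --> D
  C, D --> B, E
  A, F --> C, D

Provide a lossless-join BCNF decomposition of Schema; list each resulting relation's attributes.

Candidate keys of the original relation: {A, F}, {C, D}, {C, F}.
In {A, B, C, D, E, F}, {F} is not a superkey ({F}⁺ restricted to this set is {D, F}), so split on F --> D into {D, F} and {A, B, C, E, F}.
{D, F}: every determinant is a superkey — BCNF.
{A, B, C, E, F}: every determinant is a superkey — BCNF.

{A, B, C, E, F}; {D, F}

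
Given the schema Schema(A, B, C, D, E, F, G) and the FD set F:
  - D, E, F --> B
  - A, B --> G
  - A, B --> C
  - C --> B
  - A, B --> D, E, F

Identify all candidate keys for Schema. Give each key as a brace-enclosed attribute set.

{A, B}, {A, C}, {A, D, E, F}

No FD produces {A}, so it must be in every candidate key.
Closure of {A, B} is {A, B, C, D, E, F, G}, the whole schema; {A, B} is a candidate key.
Closure of {A, C} is {A, B, C, D, E, F, G}, the whole schema; {A, C} is a candidate key.
Closure of {A, D, E, F} is {A, B, C, D, E, F, G}, the whole schema; {A, D, E, F} is a candidate key.
These are minimal and exhaustive — every other superkey contains one of them.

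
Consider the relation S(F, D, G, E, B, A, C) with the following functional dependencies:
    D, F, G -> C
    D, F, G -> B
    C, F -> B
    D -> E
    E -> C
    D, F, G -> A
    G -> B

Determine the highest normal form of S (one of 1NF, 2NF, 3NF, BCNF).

1NF

Candidate key: {D, F, G}. Prime attributes: {D, F, G}.
For C, F -> B we have {C, F}⁺ = {B, C, F}; {C, F} is not a superkey, so BCNF fails.
C, F -> B determines the non-prime attribute {B} from a non-superkey — 3NF is violated.
Since {D} ⊂ {D, F, G} and {D}⁺ ⊇ {C, E} with {C, E} non-prime, there is a partial dependency; 2NF fails.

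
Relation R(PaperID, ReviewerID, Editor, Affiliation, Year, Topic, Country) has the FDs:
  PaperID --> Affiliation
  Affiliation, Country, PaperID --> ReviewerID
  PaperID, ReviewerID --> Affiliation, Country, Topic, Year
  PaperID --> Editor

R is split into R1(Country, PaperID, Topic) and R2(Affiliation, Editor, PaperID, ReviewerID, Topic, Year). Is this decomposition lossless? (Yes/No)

R1 ∩ R2 = {PaperID, Topic}; its closure under F is {Affiliation, Editor, PaperID, Topic}.
Neither R1 nor R2 is contained in that closure, so the decomposition is lossy.

No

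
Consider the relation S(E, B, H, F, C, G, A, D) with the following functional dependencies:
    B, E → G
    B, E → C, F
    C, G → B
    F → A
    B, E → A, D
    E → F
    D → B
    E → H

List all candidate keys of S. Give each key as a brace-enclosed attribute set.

{B, E}, {C, E, G}, {D, E}

No FD produces {E}, so it must be in every candidate key.
{B, E}⁺ = {A, B, C, D, E, F, G, H} — all of the relation — so {B, E} is a candidate key.
{D, E}⁺ = {A, B, C, D, E, F, G, H} — all of the relation — so {D, E} is a candidate key.
{C, E, G}⁺ = {A, B, C, D, E, F, G, H} — all of the relation — so {C, E, G} is a candidate key.
These are minimal and exhaustive — every other superkey contains one of them.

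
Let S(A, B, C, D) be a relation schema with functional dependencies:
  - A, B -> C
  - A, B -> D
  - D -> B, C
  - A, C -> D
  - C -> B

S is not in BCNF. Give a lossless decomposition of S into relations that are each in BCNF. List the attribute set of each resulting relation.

{A, D}; {B, C}; {C, D}

Candidate keys of the original relation: {A, B}, {A, C}, {A, D}.
In {A, B, C, D}, {D} is not a superkey ({D}⁺ restricted to this set is {B, C, D}), so split on D -> B, C into {B, C, D} and {A, D}.
In {B, C, D}, {C} is not a superkey ({C}⁺ restricted to this set is {B, C}), so split on C -> B into {B, C} and {C, D}.
{B, C} has no BCNF violation.
{C, D} has no BCNF violation.
{A, D} has no BCNF violation.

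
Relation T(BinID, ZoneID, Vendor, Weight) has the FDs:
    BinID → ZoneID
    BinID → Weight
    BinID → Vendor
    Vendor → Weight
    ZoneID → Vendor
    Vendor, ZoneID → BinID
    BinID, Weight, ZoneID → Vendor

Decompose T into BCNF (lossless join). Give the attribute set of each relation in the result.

{BinID, Vendor, ZoneID}; {Vendor, Weight}

Candidate keys of the original relation: {BinID}, {ZoneID}.
Within {BinID, Vendor, Weight, ZoneID}: {Vendor}⁺ ∩ {BinID, Vendor, Weight, ZoneID} = {Vendor, Weight}, not the whole set, so Vendor → Weight violates BCNF; decompose into {Vendor, Weight} and {BinID, Vendor, ZoneID}.
{Vendor, Weight}: every determinant is a superkey — BCNF.
{BinID, Vendor, ZoneID}: every determinant is a superkey — BCNF.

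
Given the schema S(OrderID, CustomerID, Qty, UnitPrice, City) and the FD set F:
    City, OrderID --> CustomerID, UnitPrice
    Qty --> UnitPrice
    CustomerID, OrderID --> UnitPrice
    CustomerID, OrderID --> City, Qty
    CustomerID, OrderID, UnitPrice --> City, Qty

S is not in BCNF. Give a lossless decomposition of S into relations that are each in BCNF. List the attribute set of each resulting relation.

{City, CustomerID, OrderID, Qty}; {Qty, UnitPrice}

Candidate keys of the original relation: {City, OrderID}, {CustomerID, OrderID}.
{City, CustomerID, OrderID, Qty, UnitPrice}: {Qty} determines {Qty, UnitPrice} here but is not a superkey — split on Qty --> UnitPrice, giving {Qty, UnitPrice} and {City, CustomerID, OrderID, Qty}.
{Qty, UnitPrice}: every determinant is a superkey — BCNF.
{City, CustomerID, OrderID, Qty}: every determinant is a superkey — BCNF.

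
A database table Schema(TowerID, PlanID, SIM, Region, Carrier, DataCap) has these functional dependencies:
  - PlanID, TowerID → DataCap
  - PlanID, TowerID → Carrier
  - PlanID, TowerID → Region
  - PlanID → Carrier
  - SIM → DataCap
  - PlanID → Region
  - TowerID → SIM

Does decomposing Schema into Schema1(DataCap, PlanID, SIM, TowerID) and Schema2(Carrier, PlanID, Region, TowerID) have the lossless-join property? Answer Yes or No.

The shared attributes are {PlanID, TowerID} and {PlanID, TowerID}⁺ = {Carrier, DataCap, PlanID, Region, SIM, TowerID}.
Since Schema1 ⊆ {Carrier, DataCap, PlanID, Region, SIM, TowerID}, the intersection is a superkey of Schema1; the decomposition is lossless.

Yes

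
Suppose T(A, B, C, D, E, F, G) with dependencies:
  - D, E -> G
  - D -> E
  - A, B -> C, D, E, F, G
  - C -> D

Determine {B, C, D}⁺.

Start with {B, C, D}.
D -> E applies; add {E} → now {B, C, D, E}.
D, E -> G applies; add {G} → now {B, C, D, E, G}.
No further FD applies.

{B, C, D, E, G}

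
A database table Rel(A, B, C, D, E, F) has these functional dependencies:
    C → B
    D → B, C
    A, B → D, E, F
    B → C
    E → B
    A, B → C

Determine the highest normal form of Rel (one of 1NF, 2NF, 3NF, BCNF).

Candidate keys: {A, B}, {A, C}, {A, D}, {A, E}. Prime attributes: {A, B, C, D, E}.
C → B: {C}⁺ = {B, C}, which is not all of the attributes, so the left side is not a superkey — BCNF is violated.
Its right-hand attributes {B} are all prime, as are those of every other non-superkey FD — the relation is in 3NF.

3NF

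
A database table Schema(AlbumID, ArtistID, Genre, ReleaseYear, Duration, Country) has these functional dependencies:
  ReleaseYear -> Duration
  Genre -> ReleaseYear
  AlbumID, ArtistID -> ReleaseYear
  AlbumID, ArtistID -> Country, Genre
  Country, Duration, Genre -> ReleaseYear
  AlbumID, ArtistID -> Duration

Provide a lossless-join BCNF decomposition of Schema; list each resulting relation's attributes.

{AlbumID, ArtistID, Country, Genre}; {Duration, ReleaseYear}; {Genre, ReleaseYear}

Candidate key of the original relation: {AlbumID, ArtistID}.
Within {AlbumID, ArtistID, Country, Duration, Genre, ReleaseYear}: {ReleaseYear}⁺ ∩ {AlbumID, ArtistID, Country, Duration, Genre, ReleaseYear} = {Duration, ReleaseYear}, not the whole set, so ReleaseYear -> Duration violates BCNF; decompose into {Duration, ReleaseYear} and {AlbumID, ArtistID, Country, Genre, ReleaseYear}.
{Duration, ReleaseYear} has no BCNF violation.
Within {AlbumID, ArtistID, Country, Genre, ReleaseYear}: {Genre}⁺ ∩ {AlbumID, ArtistID, Country, Genre, ReleaseYear} = {Genre, ReleaseYear}, not the whole set, so Genre -> ReleaseYear violates BCNF; decompose into {Genre, ReleaseYear} and {AlbumID, ArtistID, Country, Genre}.
{Genre, ReleaseYear} has no BCNF violation.
{AlbumID, ArtistID, Country, Genre} has no BCNF violation.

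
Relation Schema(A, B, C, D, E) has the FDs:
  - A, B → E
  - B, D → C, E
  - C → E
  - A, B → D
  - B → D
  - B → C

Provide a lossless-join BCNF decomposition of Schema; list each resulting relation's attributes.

{A, B}; {B, C, D}; {C, E}

Candidate key of the original relation: {A, B}.
In {A, B, C, D, E}, {B, D} is not a superkey ({B, D}⁺ restricted to this set is {B, C, D, E}), so split on B, D → C, E into {B, C, D, E} and {A, B, D}.
In {B, C, D, E}, {C} is not a superkey ({C}⁺ restricted to this set is {C, E}), so split on C → E into {C, E} and {B, C, D}.
{C, E}: every determinant is a superkey — BCNF.
{B, C, D}: every determinant is a superkey — BCNF.
In {A, B, D}, {B} is not a superkey ({B}⁺ restricted to this set is {B, D}), so split on B → D into {B, D} and {A, B}.
{B, D}: every determinant is a superkey — BCNF.
{A, B}: every determinant is a superkey — BCNF.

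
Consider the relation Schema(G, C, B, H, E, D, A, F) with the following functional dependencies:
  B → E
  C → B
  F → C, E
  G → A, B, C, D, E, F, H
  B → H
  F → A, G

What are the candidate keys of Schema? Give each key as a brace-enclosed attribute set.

{F} is a candidate key since {F}⁺ = {A, B, C, D, E, F, G, H} covers every attribute.
{G} is a candidate key since {G}⁺ = {A, B, C, D, E, F, G, H} covers every attribute.
No proper subset of any of these is a key, and no other minimal superkey exists.

{F}, {G}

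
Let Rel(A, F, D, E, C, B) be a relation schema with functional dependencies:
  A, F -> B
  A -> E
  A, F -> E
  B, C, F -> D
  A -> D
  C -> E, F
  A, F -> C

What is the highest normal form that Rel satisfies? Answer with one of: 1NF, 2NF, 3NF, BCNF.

1NF

Candidate keys: {A, C}, {A, F}. Prime attributes: {A, C, F}.
A -> E breaks BCNF: {A}⁺ = {A, D, E}, so {A} is not a superkey.
A -> E has non-prime {E} on the right and a non-superkey on the left, so 3NF fails.
{A} is a proper subset of the key {A, C}, and {A}⁺ contains the non-prime attributes {D, E} — a partial dependency, so 2NF is violated.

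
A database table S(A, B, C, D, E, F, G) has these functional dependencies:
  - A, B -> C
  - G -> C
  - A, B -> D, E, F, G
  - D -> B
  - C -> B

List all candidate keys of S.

{A} never appears on the right of any FD, so every key must include it.
{A, B}⁺ = {A, B, C, D, E, F, G}, which is every attribute, so {A, B} is a candidate key.
{A, C}⁺ = {A, B, C, D, E, F, G}, which is every attribute, so {A, C} is a candidate key.
{A, D}⁺ = {A, B, C, D, E, F, G}, which is every attribute, so {A, D} is a candidate key.
{A, G}⁺ = {A, B, C, D, E, F, G}, which is every attribute, so {A, G} is a candidate key.
These are minimal and exhaustive — every other superkey contains one of them.

{A, B}, {A, C}, {A, D}, {A, G}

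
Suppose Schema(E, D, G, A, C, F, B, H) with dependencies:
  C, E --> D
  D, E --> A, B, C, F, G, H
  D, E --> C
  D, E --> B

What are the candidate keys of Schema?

{C, E}, {D, E}

Attributes never on any right-hand side: {E} — every candidate key must contain it.
Closure of {C, E} is {A, B, C, D, E, F, G, H}, the whole schema; {C, E} is a candidate key.
Closure of {D, E} is {A, B, C, D, E, F, G, H}, the whole schema; {D, E} is a candidate key.
These are minimal and exhaustive — every other superkey contains one of them.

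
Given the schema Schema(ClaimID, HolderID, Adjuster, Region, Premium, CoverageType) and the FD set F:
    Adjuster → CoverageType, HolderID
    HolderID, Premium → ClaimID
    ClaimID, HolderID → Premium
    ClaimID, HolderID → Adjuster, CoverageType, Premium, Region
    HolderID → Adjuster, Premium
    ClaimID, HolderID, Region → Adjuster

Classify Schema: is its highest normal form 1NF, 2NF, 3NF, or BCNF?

BCNF

Candidate keys: {Adjuster}, {HolderID}. Prime attributes: {Adjuster, HolderID}.
The left-hand side of every FD is a superkey, so BCNF is satisfied.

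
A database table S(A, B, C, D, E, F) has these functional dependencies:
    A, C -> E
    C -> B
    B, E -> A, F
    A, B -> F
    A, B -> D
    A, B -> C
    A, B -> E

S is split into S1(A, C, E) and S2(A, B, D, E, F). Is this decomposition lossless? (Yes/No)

No

The shared attributes are {A, E} and {A, E}⁺ = {A, E}.
S1 ⊄ {A, E} and S2 ⊄ {A, E}, so the split is lossy.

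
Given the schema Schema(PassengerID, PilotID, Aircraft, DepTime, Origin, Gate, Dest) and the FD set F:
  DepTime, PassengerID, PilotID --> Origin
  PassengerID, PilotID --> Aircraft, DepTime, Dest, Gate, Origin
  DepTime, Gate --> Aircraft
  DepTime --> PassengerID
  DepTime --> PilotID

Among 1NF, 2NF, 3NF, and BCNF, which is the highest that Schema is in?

Candidate keys: {DepTime}, {PassengerID, PilotID}. Prime attributes: {DepTime, PassengerID, PilotID}.
Every FD has a superkey on the left, so the relation is in BCNF.

BCNF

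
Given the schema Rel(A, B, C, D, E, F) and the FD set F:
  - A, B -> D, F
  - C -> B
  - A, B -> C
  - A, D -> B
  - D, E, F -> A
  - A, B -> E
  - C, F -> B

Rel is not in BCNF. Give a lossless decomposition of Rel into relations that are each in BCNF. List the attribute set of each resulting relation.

{A, C, D, E, F}; {B, C}

Candidate keys of the original relation: {A, B}, {A, C}, {A, D}, {D, E, F}.
In {A, B, C, D, E, F}, {C} is not a superkey ({C}⁺ restricted to this set is {B, C}), so split on C -> B into {B, C} and {A, C, D, E, F}.
{B, C} has no BCNF violation.
{A, C, D, E, F} has no BCNF violation.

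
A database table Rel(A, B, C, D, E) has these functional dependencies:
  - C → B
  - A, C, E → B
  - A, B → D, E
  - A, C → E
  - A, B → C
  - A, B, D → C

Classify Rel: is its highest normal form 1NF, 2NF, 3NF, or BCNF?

3NF

Candidate keys: {A, B}, {A, C}. Prime attributes: {A, B, C}.
C → B breaks BCNF: {C}⁺ = {B, C}, so {C} is not a superkey.
Its right-hand attributes {B} are all prime, as are those of every other non-superkey FD — the relation is in 3NF.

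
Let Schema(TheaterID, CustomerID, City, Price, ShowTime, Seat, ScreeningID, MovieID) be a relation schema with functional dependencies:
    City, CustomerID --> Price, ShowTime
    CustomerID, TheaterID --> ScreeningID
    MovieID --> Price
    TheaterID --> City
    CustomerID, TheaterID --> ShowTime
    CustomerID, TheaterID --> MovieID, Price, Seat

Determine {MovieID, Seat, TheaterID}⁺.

{City, MovieID, Price, Seat, TheaterID}

Start with {MovieID, Seat, TheaterID}.
MovieID --> Price applies; add {Price} → now {MovieID, Price, Seat, TheaterID}.
TheaterID --> City applies; add {City} → now {City, MovieID, Price, Seat, TheaterID}.
No further FD applies.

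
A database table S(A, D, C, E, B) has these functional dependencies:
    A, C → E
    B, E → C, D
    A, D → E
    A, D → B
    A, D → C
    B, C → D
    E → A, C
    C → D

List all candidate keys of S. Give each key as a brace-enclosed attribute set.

{A, C}, {A, D}, {E}

{E} is a candidate key since {E}⁺ = {A, B, C, D, E} covers every attribute.
{A, C} is a candidate key since {A, C}⁺ = {A, B, C, D, E} covers every attribute.
{A, D} is a candidate key since {A, D}⁺ = {A, B, C, D, E} covers every attribute.
No proper subset of any of these is a key, and no other minimal superkey exists.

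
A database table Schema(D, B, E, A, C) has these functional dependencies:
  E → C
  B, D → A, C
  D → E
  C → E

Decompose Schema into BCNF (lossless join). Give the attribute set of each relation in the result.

Candidate key of the original relation: {B, D}.
Within {A, B, C, D, E}: {E}⁺ ∩ {A, B, C, D, E} = {C, E}, not the whole set, so E → C violates BCNF; decompose into {C, E} and {A, B, D, E}.
{C, E}: every determinant is a superkey — BCNF.
Within {A, B, D, E}: {D}⁺ ∩ {A, B, D, E} = {D, E}, not the whole set, so D → E violates BCNF; decompose into {D, E} and {A, B, D}.
{D, E}: every determinant is a superkey — BCNF.
{A, B, D}: every determinant is a superkey — BCNF.

{A, B, D}; {C, E}; {D, E}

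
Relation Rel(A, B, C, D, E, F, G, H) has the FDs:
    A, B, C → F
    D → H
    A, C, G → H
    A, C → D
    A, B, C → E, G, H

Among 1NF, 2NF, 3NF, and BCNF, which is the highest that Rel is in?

Candidate key: {A, B, C}. Prime attributes: {A, B, C}.
For D → H we have {D}⁺ = {D, H}; {D} is not a superkey, so BCNF fails.
D → H determines the non-prime attribute {H} from a non-superkey — 3NF is violated.
{A, C} is a proper subset of the key {A, B, C}, and {A, C}⁺ contains the non-prime attributes {D, H} — a partial dependency, so 2NF is violated.

1NF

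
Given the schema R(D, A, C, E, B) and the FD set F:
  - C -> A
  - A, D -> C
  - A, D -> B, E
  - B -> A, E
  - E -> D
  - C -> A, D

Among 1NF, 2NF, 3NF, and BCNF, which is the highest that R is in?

Candidate keys: {A, D}, {A, E}, {B}, {C}. Prime attributes: {A, B, C, D, E}.
E -> D breaks BCNF: {E}⁺ = {D, E}, so {E} is not a superkey.
Its right-hand attributes {D} are all prime, as are those of every other non-superkey FD — the relation is in 3NF.

3NF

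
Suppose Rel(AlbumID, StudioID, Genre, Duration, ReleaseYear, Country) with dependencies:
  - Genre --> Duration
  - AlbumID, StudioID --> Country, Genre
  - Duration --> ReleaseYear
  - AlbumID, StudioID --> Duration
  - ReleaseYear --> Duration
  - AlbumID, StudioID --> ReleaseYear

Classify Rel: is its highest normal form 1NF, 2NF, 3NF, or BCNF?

Candidate key: {AlbumID, StudioID}. Prime attributes: {AlbumID, StudioID}.
For Genre --> Duration we have {Genre}⁺ = {Duration, Genre, ReleaseYear}; {Genre} is not a superkey, so BCNF fails.
Genre --> Duration determines the non-prime attribute {Duration} from a non-superkey — 3NF is violated.
No proper subset of a key has a non-prime attribute in its closure, so there is no partial dependency; 2NF holds.

2NF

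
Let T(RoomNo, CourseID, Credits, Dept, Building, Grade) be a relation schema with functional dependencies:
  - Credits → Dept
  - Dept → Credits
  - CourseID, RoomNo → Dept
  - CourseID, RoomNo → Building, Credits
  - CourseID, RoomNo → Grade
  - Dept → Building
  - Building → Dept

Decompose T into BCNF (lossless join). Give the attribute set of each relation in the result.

{Building, Credits, Dept}; {CourseID, Credits, Grade, RoomNo}

Candidate key of the original relation: {CourseID, RoomNo}.
In {Building, CourseID, Credits, Dept, Grade, RoomNo}, {Credits} is not a superkey ({Credits}⁺ restricted to this set is {Building, Credits, Dept}), so split on Credits → Building, Dept into {Building, Credits, Dept} and {CourseID, Credits, Grade, RoomNo}.
{Building, Credits, Dept} has no BCNF violation.
{CourseID, Credits, Grade, RoomNo} has no BCNF violation.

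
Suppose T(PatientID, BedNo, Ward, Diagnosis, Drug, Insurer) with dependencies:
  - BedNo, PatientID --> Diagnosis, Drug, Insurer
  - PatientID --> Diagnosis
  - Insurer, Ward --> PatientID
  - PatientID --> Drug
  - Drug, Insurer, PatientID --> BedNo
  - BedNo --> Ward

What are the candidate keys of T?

{BedNo, Insurer} is a candidate key since {BedNo, Insurer}⁺ = {BedNo, Diagnosis, Drug, Insurer, PatientID, Ward} covers every attribute.
{BedNo, PatientID} is a candidate key since {BedNo, PatientID}⁺ = {BedNo, Diagnosis, Drug, Insurer, PatientID, Ward} covers every attribute.
{Insurer, PatientID} is a candidate key since {Insurer, PatientID}⁺ = {BedNo, Diagnosis, Drug, Insurer, PatientID, Ward} covers every attribute.
{Insurer, Ward} is a candidate key since {Insurer, Ward}⁺ = {BedNo, Diagnosis, Drug, Insurer, PatientID, Ward} covers every attribute.
No proper subset of any of these is a key, and no other minimal superkey exists.

{BedNo, Insurer}, {BedNo, PatientID}, {Insurer, PatientID}, {Insurer, Ward}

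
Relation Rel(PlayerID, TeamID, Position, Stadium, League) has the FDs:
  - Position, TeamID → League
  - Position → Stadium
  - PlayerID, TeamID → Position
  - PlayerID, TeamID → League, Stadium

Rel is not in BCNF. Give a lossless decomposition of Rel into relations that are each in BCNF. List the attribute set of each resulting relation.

{League, Position, TeamID}; {PlayerID, Position, TeamID}; {Position, Stadium}

Candidate key of the original relation: {PlayerID, TeamID}.
In {League, PlayerID, Position, Stadium, TeamID}, {Position, TeamID} is not a superkey ({Position, TeamID}⁺ restricted to this set is {League, Position, Stadium, TeamID}), so split on Position, TeamID → League, Stadium into {League, Position, Stadium, TeamID} and {PlayerID, Position, TeamID}.
In {League, Position, Stadium, TeamID}, {Position} is not a superkey ({Position}⁺ restricted to this set is {Position, Stadium}), so split on Position → Stadium into {Position, Stadium} and {League, Position, TeamID}.
{Position, Stadium} is in BCNF.
{League, Position, TeamID} is in BCNF.
{PlayerID, Position, TeamID} is in BCNF.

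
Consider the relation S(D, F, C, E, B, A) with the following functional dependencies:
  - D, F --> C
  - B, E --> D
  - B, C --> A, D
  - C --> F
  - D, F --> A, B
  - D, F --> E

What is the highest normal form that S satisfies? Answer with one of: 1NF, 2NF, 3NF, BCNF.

Candidate keys: {B, C}, {B, E, F}, {C, D}, {D, F}. Prime attributes: {B, C, D, E, F}.
B, E --> D breaks BCNF: {B, E}⁺ = {B, D, E}, so {B, E} is not a superkey.
Since {D} ⊆ prime attributes and every other non-superkey FD also has a prime right side, the schema is in 3NF.

3NF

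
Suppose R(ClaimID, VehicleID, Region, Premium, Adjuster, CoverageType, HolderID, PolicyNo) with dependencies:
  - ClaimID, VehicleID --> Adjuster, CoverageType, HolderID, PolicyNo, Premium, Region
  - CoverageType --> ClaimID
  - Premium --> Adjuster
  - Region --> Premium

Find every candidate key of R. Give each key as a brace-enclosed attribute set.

No FD produces {VehicleID}, so it must be in every candidate key.
{ClaimID, VehicleID}⁺ = {Adjuster, ClaimID, CoverageType, HolderID, PolicyNo, Premium, Region, VehicleID}, which is every attribute, so {ClaimID, VehicleID} is a candidate key.
{CoverageType, VehicleID}⁺ = {Adjuster, ClaimID, CoverageType, HolderID, PolicyNo, Premium, Region, VehicleID}, which is every attribute, so {CoverageType, VehicleID} is a candidate key.
No proper subset of any of these is a key, and no other minimal superkey exists.

{ClaimID, VehicleID}, {CoverageType, VehicleID}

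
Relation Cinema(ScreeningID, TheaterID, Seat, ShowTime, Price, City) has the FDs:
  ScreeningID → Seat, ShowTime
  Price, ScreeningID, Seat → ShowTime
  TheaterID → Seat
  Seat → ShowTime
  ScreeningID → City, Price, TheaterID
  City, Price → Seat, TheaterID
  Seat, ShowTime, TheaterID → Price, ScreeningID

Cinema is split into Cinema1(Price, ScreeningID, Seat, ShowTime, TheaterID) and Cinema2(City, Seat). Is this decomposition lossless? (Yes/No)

Common attributes: {Seat}; their closure is {Seat, ShowTime}.
Neither Cinema1 nor Cinema2 is contained in that closure, so the decomposition is lossy.

No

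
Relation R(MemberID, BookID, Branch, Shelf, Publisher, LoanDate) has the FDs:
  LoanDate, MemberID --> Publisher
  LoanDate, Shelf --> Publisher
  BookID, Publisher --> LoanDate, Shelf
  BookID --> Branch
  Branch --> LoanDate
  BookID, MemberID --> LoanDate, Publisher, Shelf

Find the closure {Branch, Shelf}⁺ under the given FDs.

Start with {Branch, Shelf}.
Branch --> LoanDate applies; add {LoanDate} → now {Branch, LoanDate, Shelf}.
LoanDate, Shelf --> Publisher applies; add {Publisher} → now {Branch, LoanDate, Publisher, Shelf}.
No further FD applies.

{Branch, LoanDate, Publisher, Shelf}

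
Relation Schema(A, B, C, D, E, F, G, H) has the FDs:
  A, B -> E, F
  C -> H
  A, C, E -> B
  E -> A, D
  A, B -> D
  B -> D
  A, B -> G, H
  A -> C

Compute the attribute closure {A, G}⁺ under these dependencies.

Start with {A, G}.
A -> C applies; add {C} → now {A, C, G}.
C -> H applies; add {H} → now {A, C, G, H}.
No further FD applies.

{A, C, G, H}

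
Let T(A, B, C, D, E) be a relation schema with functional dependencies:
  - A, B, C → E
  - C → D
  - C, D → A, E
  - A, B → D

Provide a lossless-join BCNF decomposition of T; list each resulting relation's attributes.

Candidate key of the original relation: {B, C}.
{A, B, C, D, E}: {C} determines {A, C, D, E} here but is not a superkey — split on C → A, D, E, giving {A, C, D, E} and {B, C}.
{A, C, D, E} has no BCNF violation.
{B, C} has no BCNF violation.

{A, C, D, E}; {B, C}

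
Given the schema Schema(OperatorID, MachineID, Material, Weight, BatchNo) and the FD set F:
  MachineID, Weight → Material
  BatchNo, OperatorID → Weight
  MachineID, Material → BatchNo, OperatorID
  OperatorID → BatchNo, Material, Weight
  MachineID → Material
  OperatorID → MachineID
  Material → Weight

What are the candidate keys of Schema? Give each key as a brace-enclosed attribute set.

{MachineID}, {OperatorID}

{MachineID}⁺ = {BatchNo, MachineID, Material, OperatorID, Weight}, which is every attribute, so {MachineID} is a candidate key.
{OperatorID}⁺ = {BatchNo, MachineID, Material, OperatorID, Weight}, which is every attribute, so {OperatorID} is a candidate key.
Any other superkey properly contains one of these, so there are no further candidate keys.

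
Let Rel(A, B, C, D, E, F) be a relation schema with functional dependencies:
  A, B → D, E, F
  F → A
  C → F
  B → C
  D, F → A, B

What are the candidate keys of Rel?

{B}, {C, D}, {D, F}

{B} is a candidate key since {B}⁺ = {A, B, C, D, E, F} covers every attribute.
{C, D} is a candidate key since {C, D}⁺ = {A, B, C, D, E, F} covers every attribute.
{D, F} is a candidate key since {D, F}⁺ = {A, B, C, D, E, F} covers every attribute.
No proper subset of any of these is a key, and no other minimal superkey exists.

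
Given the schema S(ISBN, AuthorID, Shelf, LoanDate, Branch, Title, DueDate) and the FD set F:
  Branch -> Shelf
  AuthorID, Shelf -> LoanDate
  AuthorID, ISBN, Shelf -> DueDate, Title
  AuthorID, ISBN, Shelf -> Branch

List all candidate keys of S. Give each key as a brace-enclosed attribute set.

{AuthorID, Branch, ISBN}, {AuthorID, ISBN, Shelf}

Attributes never on any right-hand side: {AuthorID, ISBN} — every candidate key must contain all of them.
{AuthorID, Branch, ISBN}⁺ = {AuthorID, Branch, DueDate, ISBN, LoanDate, Shelf, Title}, which is every attribute, so {AuthorID, Branch, ISBN} is a candidate key.
{AuthorID, ISBN, Shelf}⁺ = {AuthorID, Branch, DueDate, ISBN, LoanDate, Shelf, Title}, which is every attribute, so {AuthorID, ISBN, Shelf} is a candidate key.
Any other superkey properly contains one of these, so there are no further candidate keys.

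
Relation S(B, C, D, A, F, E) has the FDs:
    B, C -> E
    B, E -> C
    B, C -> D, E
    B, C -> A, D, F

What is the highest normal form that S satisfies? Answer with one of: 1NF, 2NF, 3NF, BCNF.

BCNF

Candidate keys: {B, C}, {B, E}. Prime attributes: {B, C, E}.
The left-hand side of every FD is a superkey, so BCNF is satisfied.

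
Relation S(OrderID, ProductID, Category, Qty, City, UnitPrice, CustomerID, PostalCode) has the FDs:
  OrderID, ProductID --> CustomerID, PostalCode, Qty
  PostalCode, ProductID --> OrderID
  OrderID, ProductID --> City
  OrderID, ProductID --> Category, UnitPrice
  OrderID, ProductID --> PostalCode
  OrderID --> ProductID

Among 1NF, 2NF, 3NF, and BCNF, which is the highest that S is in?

Candidate keys: {OrderID}, {PostalCode, ProductID}. Prime attributes: {OrderID, PostalCode, ProductID}.
Each dependency's left side is a superkey — BCNF holds.

BCNF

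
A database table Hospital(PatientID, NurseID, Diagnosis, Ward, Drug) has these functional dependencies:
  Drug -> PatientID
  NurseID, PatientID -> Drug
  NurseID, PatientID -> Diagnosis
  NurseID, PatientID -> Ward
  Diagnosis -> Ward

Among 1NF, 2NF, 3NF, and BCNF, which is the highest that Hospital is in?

2NF

Candidate keys: {Drug, NurseID}, {NurseID, PatientID}. Prime attributes: {Drug, NurseID, PatientID}.
Drug -> PatientID: {Drug}⁺ = {Drug, PatientID}, which is not all of the attributes, so the left side is not a superkey — BCNF is violated.
Diagnosis -> Ward has non-prime {Ward} on the right and a non-superkey on the left, so 3NF fails.
No non-prime attribute depends on a proper subset of any candidate key, so 2NF holds.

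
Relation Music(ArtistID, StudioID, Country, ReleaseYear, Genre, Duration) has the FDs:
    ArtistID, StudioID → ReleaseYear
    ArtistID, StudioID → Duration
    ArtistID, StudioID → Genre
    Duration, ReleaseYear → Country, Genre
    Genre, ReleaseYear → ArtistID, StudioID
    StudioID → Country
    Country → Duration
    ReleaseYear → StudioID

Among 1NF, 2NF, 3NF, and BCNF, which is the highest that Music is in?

Candidate keys: {ArtistID, StudioID}, {ReleaseYear}. Prime attributes: {ArtistID, ReleaseYear, StudioID}.
StudioID → Country: {StudioID}⁺ = {Country, Duration, StudioID}, which is not all of the attributes, so the left side is not a superkey — BCNF is violated.
Because {Country} is non-prime and the left side of StudioID → Country is not a superkey, the relation is not in 3NF.
The proper key subset {StudioID} of {ArtistID, StudioID} determines non-prime {Country, Duration}, so the relation is not even in 2NF.

1NF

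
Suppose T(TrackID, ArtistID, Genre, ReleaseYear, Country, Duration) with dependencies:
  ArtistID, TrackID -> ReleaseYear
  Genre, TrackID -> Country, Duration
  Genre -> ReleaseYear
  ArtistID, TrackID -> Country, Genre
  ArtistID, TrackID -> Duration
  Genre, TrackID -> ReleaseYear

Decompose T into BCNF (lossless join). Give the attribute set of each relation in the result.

Candidate key of the original relation: {ArtistID, TrackID}.
{ArtistID, Country, Duration, Genre, ReleaseYear, TrackID}: {Genre, TrackID} determines {Country, Duration, Genre, ReleaseYear, TrackID} here but is not a superkey — split on Genre, TrackID -> Country, Duration, ReleaseYear, giving {Country, Duration, Genre, ReleaseYear, TrackID} and {ArtistID, Genre, TrackID}.
{Country, Duration, Genre, ReleaseYear, TrackID}: {Genre} determines {Genre, ReleaseYear} here but is not a superkey — split on Genre -> ReleaseYear, giving {Genre, ReleaseYear} and {Country, Duration, Genre, TrackID}.
{Genre, ReleaseYear}: every determinant is a superkey — BCNF.
{Country, Duration, Genre, TrackID}: every determinant is a superkey — BCNF.
{ArtistID, Genre, TrackID}: every determinant is a superkey — BCNF.

{ArtistID, Genre, TrackID}; {Country, Duration, Genre, TrackID}; {Genre, ReleaseYear}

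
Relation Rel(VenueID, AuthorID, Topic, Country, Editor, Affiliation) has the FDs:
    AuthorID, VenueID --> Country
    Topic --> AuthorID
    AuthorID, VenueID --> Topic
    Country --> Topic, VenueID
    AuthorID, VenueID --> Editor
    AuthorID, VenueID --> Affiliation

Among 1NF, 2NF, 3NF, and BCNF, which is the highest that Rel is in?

3NF

Candidate keys: {AuthorID, VenueID}, {Country}, {Topic, VenueID}. Prime attributes: {AuthorID, Country, Topic, VenueID}.
Topic --> AuthorID breaks BCNF: {Topic}⁺ = {AuthorID, Topic}, so {Topic} is not a superkey.
Since {AuthorID} ⊆ prime attributes and every other non-superkey FD also has a prime right side, the schema is in 3NF.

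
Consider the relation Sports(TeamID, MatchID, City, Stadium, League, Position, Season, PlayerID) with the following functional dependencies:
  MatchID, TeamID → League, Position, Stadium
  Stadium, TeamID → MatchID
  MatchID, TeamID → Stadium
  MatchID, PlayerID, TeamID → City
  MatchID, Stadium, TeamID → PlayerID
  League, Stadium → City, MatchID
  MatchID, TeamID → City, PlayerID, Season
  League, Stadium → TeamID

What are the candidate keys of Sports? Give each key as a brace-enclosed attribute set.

{League, Stadium}, {MatchID, TeamID}, {Stadium, TeamID}

{League, Stadium}⁺ = {City, League, MatchID, PlayerID, Position, Season, Stadium, TeamID}, which is every attribute, so {League, Stadium} is a candidate key.
{MatchID, TeamID}⁺ = {City, League, MatchID, PlayerID, Position, Season, Stadium, TeamID}, which is every attribute, so {MatchID, TeamID} is a candidate key.
{Stadium, TeamID}⁺ = {City, League, MatchID, PlayerID, Position, Season, Stadium, TeamID}, which is every attribute, so {Stadium, TeamID} is a candidate key.
Any other superkey properly contains one of these, so there are no further candidate keys.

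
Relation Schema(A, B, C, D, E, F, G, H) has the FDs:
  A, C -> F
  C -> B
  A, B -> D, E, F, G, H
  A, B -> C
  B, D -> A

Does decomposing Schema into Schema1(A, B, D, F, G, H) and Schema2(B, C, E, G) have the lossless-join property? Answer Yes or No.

No

Schema1 ∩ Schema2 = {B, G}; its closure under F is {B, G}.
Neither Schema1 nor Schema2 is contained in that closure, so the decomposition is lossy.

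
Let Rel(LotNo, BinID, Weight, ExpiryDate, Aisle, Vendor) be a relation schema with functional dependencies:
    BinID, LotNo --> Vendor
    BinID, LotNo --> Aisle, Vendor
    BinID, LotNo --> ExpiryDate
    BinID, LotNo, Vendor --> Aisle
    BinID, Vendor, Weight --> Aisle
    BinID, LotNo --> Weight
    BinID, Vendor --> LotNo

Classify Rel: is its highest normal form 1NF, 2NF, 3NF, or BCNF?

Candidate keys: {BinID, LotNo}, {BinID, Vendor}. Prime attributes: {BinID, LotNo, Vendor}.
Each dependency's left side is a superkey — BCNF holds.

BCNF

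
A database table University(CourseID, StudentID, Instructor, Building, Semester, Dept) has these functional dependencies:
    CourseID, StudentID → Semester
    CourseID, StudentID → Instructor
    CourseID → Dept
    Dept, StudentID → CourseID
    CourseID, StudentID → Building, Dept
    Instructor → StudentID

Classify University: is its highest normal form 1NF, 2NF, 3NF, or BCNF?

3NF

Candidate keys: {CourseID, Instructor}, {CourseID, StudentID}, {Dept, Instructor}, {Dept, StudentID}. Prime attributes: {CourseID, Dept, Instructor, StudentID}.
For CourseID → Dept we have {CourseID}⁺ = {CourseID, Dept}; {CourseID} is not a superkey, so BCNF fails.
Since {Dept} ⊆ prime attributes and every other non-superkey FD also has a prime right side, the schema is in 3NF.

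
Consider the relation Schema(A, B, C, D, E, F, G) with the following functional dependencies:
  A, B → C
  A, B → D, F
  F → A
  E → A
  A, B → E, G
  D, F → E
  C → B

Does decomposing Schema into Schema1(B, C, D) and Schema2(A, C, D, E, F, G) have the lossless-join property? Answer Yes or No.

Yes

The shared attributes are {C, D} and {C, D}⁺ = {B, C, D}.
Schema1 is contained in that closure, so Schema1 ∩ Schema2 → Schema1 holds and the join is lossless.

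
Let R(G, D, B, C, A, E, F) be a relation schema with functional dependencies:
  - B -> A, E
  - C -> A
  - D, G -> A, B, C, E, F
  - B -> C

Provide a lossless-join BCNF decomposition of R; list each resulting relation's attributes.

{A, C}; {B, C, E}; {B, D, F, G}

Candidate key of the original relation: {D, G}.
{A, B, C, D, E, F, G}: {B} determines {A, B, C, E} here but is not a superkey — split on B -> A, C, E, giving {A, B, C, E} and {B, D, F, G}.
{A, B, C, E}: {C} determines {A, C} here but is not a superkey — split on C -> A, giving {A, C} and {B, C, E}.
{A, C} is in BCNF.
{B, C, E} is in BCNF.
{B, D, F, G} is in BCNF.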